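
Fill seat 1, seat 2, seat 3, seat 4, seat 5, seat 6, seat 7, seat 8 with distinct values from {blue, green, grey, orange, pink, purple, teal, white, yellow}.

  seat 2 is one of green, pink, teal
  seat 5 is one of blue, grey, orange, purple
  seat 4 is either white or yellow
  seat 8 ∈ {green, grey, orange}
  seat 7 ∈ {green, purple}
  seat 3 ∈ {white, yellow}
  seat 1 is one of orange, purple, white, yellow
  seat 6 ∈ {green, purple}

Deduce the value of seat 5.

blue

seat 3 and seat 4 between them cover only {white, yellow} — a naked pair. Remove those values from seat 1.
seat 6 and seat 7 share exactly the 2 values {green, purple}; by pigeonhole those values go to them, so strike green, purple from seat 1, seat 2, seat 5, seat 8.
seat 1's domain is down to {orange}, so seat 1 = orange. So seat 5, seat 8 can't be orange.
That leaves seat 8 = grey. Remove grey from seat 5.
So seat 5 = blue.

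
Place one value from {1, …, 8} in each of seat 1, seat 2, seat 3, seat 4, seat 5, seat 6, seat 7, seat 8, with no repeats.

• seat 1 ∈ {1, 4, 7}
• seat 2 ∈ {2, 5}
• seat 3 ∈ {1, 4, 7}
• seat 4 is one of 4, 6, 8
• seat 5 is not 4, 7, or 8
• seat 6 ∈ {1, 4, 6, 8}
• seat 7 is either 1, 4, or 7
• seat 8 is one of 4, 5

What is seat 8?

The 8 variables draw from only 8 values {1, 2, 3, 4, 5, 6, 7, 8}, so each is used; only seat 5 can be 3, hence seat 5 = 3.
Among the 7 still-open variables, 2 fits only seat 2 (and all 7 values in {1, 2, 4, 5, 6, 7, 8} must be used), so seat 2 = 2.
Among the 6 still-open variables, 5 fits only seat 8 (and all 6 values in {1, 4, 5, 6, 7, 8} must be used), so seat 8 = 5.

5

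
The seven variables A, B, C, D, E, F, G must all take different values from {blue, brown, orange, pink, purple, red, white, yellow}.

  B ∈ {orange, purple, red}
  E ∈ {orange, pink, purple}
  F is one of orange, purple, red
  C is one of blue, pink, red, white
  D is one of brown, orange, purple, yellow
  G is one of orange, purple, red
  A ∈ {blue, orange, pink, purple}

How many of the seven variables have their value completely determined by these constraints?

B, F, G share exactly the 3 values {orange, purple, red}; by pigeonhole those values go to them, so strike orange, purple, red from A, C, D, E.
That leaves E = pink. Eliminate pink elsewhere: A, C.
A must be blue (only option left). Eliminate blue elsewhere: C.
C has just one choice, so C = white.
Determined: A=blue, C=white, E=pink. The other variables each still have more than one consistent value. That makes 3.

3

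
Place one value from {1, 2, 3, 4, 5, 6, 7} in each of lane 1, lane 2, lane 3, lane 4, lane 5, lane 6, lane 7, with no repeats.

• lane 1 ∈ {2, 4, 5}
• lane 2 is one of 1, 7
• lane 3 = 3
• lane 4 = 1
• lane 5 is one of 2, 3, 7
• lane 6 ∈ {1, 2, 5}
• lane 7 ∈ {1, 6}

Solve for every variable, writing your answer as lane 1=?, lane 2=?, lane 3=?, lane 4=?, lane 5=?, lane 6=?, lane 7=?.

lane 1=4, lane 2=7, lane 3=3, lane 4=1, lane 5=2, lane 6=5, lane 7=6

lane 3 must be 3 (only option left). So lane 5 can't be 3.
That leaves lane 4 = 1. Remove 1 from lane 2, lane 6, lane 7.
lane 7's domain is down to {6}, so lane 7 = 6.
lane 2's domain is down to {7}, so lane 2 = 7. Eliminate 7 elsewhere: lane 5.
lane 5 has just one choice, so lane 5 = 2. Eliminate 2 elsewhere: lane 1, lane 6.
lane 6 must be 5 (only option left). So lane 1 can't be 5.
lane 1 has just one choice, so lane 1 = 4.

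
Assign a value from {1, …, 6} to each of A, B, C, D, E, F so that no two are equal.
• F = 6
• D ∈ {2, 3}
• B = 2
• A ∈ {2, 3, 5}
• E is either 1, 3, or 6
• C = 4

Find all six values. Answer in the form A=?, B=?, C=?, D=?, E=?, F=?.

A=5, B=2, C=4, D=3, E=1, F=6

B's domain is down to {2}, so B = 2. Eliminate 2 elsewhere: A, D.
C's domain is down to {4}, so C = 4.
D must be 3 (only option left). Eliminate 3 elsewhere: A, E.
F's domain is down to {6}, so F = 6. Eliminate 6 elsewhere: E.
A's domain is down to {5}, so A = 5.
That leaves E = 1.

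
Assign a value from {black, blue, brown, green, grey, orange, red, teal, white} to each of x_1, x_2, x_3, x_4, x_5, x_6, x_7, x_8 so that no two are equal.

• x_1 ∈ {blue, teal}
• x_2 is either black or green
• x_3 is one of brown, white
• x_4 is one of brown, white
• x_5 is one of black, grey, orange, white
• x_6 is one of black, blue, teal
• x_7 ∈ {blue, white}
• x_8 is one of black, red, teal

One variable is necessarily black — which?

x_6

The 2 variables x_3 and x_4 are confined to {brown, white}, which locks those values in; drop them from x_5, x_7.
x_7's domain is down to {blue}, so x_7 = blue. Strike blue from x_1, x_6.
x_1's domain is down to {teal}, so x_1 = teal. So x_6, x_8 can't be teal.
So black goes to x_6.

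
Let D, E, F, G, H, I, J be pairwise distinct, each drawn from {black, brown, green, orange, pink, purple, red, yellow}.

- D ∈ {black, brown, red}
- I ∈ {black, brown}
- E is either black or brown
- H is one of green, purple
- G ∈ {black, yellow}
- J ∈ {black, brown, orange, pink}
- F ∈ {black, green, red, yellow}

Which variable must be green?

F

E and I share exactly the 2 values {black, brown}; by pigeonhole those values go to them, so strike black, brown from D, F, G, J.
D must be red (only option left). Eliminate red elsewhere: F.
G has just one choice, so G = yellow. Strike yellow from F.
So green goes to F.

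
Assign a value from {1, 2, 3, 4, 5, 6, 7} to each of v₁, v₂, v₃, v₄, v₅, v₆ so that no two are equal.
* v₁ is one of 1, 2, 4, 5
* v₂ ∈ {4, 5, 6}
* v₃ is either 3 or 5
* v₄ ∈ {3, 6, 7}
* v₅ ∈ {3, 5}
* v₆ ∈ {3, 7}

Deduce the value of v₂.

4

v₃ and v₅ between them cover only {3, 5} — a naked pair. Remove those values from v₁, v₂, v₄, v₆.
That leaves v₆ = 7. Remove 7 from v₄.
v₄ has just one choice, so v₄ = 6. Strike 6 from v₂.
So v₂ = 4.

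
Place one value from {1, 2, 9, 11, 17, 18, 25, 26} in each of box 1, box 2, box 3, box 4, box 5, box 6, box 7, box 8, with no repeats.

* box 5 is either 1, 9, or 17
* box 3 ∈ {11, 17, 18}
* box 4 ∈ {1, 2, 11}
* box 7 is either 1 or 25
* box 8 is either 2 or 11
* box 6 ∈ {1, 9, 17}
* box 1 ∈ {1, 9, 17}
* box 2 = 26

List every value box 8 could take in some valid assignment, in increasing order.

2, 11

box 2 has just one choice, so box 2 = 26.
The 7 still-open variables together cover exactly {1, 2, 9, 11, 17, 18, 25} — 7 values for 7 variables — and 18 appears only in box 3's list, so box 3 = 18.
The 6 still-open variables together cover exactly {1, 2, 9, 11, 17, 25} — 6 values for 6 variables — and 25 appears only in box 7's list, so box 7 = 25.
box 1, box 5, box 6 between them cover only {1, 9, 17} — a naked triple. Remove those values from box 4.
No further eliminations apply; box 8 can still be any of 2, 11.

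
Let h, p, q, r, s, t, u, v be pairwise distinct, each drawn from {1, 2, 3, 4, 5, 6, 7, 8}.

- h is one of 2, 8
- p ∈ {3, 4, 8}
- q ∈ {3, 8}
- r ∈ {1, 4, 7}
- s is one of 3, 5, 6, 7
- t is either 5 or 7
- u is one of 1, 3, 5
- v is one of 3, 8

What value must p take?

Among the 8 variables, 2 fits only h (and all 8 values in {1, 2, 3, 4, 5, 6, 7, 8} must be used), so h = 2.
The 7 still-open variables together cover exactly {1, 3, 4, 5, 6, 7, 8} — 7 values for 7 variables — and 6 appears only in s's list, so s = 6.
q and v between them cover only {3, 8} — a naked pair. Remove those values from p, u.
So p = 4.

4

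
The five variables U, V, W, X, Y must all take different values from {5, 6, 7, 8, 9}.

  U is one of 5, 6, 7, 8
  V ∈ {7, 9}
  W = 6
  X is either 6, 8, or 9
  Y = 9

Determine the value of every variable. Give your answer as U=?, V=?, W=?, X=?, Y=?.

U=5, V=7, W=6, X=8, Y=9

W's domain is down to {6}, so W = 6. Eliminate 6 elsewhere: U, X.
Y has just one choice, so Y = 9. Remove 9 from V, X.
V has just one choice, so V = 7. Eliminate 7 elsewhere: U.
X must be 8 (only option left). Remove 8 from U.
U has just one choice, so U = 5.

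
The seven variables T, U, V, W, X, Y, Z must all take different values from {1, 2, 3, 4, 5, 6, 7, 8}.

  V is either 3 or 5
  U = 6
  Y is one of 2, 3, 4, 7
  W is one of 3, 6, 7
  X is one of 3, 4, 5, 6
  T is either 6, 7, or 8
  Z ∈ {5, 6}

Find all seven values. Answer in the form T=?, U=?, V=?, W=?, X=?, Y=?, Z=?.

U must be 6 (only option left). So T, W, X, Z can't be 6.
Z must be 5 (only option left). So V, X can't be 5.
V has just one choice, so V = 3. Strike 3 from W, X, Y.
W must be 7 (only option left). So T, Y can't be 7.
X has just one choice, so X = 4. Remove 4 from Y.
Y's domain is down to {2}, so Y = 2.
T must be 8 (only option left).

T=8, U=6, V=3, W=7, X=4, Y=2, Z=5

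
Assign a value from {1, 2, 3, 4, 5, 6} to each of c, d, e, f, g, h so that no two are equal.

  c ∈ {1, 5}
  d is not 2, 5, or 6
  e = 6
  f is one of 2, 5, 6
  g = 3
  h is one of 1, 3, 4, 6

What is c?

e has just one choice, so e = 6. Remove 6 from f, h.
g has just one choice, so g = 3. Eliminate 3 elsewhere: d, h.
The 4 still-open variables draw from only 4 values {1, 2, 4, 5}, so each is used; only f can be 2, hence f = 2.
Among the 3 still-open variables, 5 fits only c (and all 3 values in {1, 4, 5} must be used), so c = 5.

5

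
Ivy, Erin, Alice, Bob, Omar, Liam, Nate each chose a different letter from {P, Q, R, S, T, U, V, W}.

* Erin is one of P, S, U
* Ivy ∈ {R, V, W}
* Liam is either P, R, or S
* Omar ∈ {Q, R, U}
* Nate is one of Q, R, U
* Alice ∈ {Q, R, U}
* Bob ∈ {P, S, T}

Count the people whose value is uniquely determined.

Alice, Omar, Nate share exactly the 3 values {Q, R, U}; by pigeonhole those values go to them, so strike Q, R, U from Ivy, Erin, Liam.
Erin and Liam between them cover only {P, S} — a naked pair. Remove those values from Bob.
Bob's domain is down to {T}, so Bob = T.
Determined: Bob=T. The other people each still have more than one consistent value. That makes 1.

1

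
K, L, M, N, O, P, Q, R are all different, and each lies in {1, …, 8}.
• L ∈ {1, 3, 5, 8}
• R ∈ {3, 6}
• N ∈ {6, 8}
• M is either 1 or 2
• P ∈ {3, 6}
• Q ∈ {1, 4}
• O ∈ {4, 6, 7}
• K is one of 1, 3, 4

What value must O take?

The 8 variables draw from only 8 values {1, 2, 3, 4, 5, 6, 7, 8}, so each is used; only M can be 2, hence M = 2.
Among the 7 still-open variables, 5 fits only L (and all 7 values in {1, 3, 4, 5, 6, 7, 8} must be used), so L = 5.
The 6 still-open variables draw from only 6 values {1, 3, 4, 6, 7, 8}, so each is used; only O can be 7, hence O = 7.

7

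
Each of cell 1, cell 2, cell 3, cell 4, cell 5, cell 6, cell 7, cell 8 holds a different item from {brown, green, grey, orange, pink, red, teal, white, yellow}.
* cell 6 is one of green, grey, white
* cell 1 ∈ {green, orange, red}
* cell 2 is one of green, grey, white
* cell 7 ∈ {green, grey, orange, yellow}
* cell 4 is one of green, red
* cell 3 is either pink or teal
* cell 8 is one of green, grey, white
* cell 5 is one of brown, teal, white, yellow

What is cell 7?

yellow

cell 2, cell 6, cell 8 share exactly the 3 values {green, grey, white}; by pigeonhole those values go to them, so strike green, grey, white from cell 1, cell 4, cell 5, cell 7.
cell 4's domain is down to {red}, so cell 4 = red. Eliminate red elsewhere: cell 1.
cell 1 must be orange (only option left). Eliminate orange elsewhere: cell 7.
So cell 7 = yellow.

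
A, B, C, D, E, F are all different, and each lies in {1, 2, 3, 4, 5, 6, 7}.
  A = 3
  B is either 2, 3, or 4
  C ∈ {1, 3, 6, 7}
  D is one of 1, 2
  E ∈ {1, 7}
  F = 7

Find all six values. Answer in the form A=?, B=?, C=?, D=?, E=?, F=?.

A's domain is down to {3}, so A = 3. Strike 3 from B, C.
F has just one choice, so F = 7. So C, E can't be 7.
E has just one choice, so E = 1. So C, D can't be 1.
That leaves C = 6.
D's domain is down to {2}, so D = 2. So B can't be 2.
B's domain is down to {4}, so B = 4.

A=3, B=4, C=6, D=2, E=1, F=7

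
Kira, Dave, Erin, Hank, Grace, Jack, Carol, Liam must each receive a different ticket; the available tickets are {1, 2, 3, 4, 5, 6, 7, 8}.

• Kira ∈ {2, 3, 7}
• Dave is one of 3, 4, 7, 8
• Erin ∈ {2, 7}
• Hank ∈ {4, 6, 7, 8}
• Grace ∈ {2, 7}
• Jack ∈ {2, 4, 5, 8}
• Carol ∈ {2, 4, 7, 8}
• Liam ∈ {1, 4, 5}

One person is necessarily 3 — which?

The 8 variables draw from only 8 values {1, 2, 3, 4, 5, 6, 7, 8}, so each is used; only Liam can be 1, hence Liam = 1.
The 7 still-open variables together cover exactly {2, 3, 4, 5, 6, 7, 8} — 7 values for 7 variables — and 5 appears only in Jack's list, so Jack = 5.
The 6 still-open variables together cover exactly {2, 3, 4, 6, 7, 8} — 6 values for 6 variables — and 6 appears only in Hank's list, so Hank = 6.
Erin and Grace between them cover only {2, 7} — a naked pair. Remove those values from Kira, Dave, Carol.
So 3 goes to Kira.

Kira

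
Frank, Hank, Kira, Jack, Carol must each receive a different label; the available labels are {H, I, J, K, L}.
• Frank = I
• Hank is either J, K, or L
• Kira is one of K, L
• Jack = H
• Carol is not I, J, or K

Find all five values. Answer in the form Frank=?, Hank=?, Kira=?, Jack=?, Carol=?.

Frank=I, Hank=J, Kira=K, Jack=H, Carol=L

Frank has just one choice, so Frank = I.
That leaves Jack = H. So Carol can't be H.
That leaves Carol = L. Strike L from Hank, Kira.
That leaves Kira = K. Remove K from Hank.
Hank must be J (only option left).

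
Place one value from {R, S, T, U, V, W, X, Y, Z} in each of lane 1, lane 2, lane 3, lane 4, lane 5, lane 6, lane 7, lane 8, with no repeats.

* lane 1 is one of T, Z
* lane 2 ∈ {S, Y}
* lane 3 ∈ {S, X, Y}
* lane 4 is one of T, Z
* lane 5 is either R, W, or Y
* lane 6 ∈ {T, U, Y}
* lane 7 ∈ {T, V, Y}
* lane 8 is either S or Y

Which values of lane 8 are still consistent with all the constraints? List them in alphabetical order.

S, Y

lane 1 and lane 4 share exactly the 2 values {T, Z}; by pigeonhole those values go to them, so strike T, Z from lane 6, lane 7.
lane 2 and lane 8 share exactly the 2 values {S, Y}; by pigeonhole those values go to them, so strike S, Y from lane 3, lane 5, lane 6, lane 7.
lane 3's domain is down to {X}, so lane 3 = X.
lane 6 must be U (only option left).
lane 7 has just one choice, so lane 7 = V.
No further eliminations apply; lane 8 can still be any of S, Y.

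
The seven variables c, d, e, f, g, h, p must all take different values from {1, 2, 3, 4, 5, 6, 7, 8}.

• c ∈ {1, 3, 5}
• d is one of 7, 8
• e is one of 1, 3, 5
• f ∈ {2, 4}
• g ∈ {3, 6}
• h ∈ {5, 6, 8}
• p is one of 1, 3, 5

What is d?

7

c, e, p share exactly the 3 values {1, 3, 5}; by pigeonhole those values go to them, so strike 1, 3, 5 from g, h.
g has just one choice, so g = 6. Strike 6 from h.
h's domain is down to {8}, so h = 8. Remove 8 from d.
So d = 7.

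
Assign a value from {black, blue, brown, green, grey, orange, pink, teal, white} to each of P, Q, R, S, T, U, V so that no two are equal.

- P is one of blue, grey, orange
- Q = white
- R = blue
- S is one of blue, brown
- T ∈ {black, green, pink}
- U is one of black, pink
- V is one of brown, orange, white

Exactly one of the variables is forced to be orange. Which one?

Q has just one choice, so Q = white. So V can't be white.
R must be blue (only option left). So P, S can't be blue.
S's domain is down to {brown}, so S = brown. Eliminate brown elsewhere: V.
So orange goes to V.

V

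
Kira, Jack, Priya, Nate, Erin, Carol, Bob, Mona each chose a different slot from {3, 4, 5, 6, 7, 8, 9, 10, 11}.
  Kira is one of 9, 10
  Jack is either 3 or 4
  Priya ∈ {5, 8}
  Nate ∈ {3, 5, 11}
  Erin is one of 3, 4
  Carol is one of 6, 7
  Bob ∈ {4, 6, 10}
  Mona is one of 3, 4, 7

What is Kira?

9

The 2 variables Jack and Erin are confined to {3, 4}, which locks those values in; drop them from Nate, Bob, Mona.
Mona must be 7 (only option left). Strike 7 from Carol.
That leaves Carol = 6. Remove 6 from Bob.
Bob's domain is down to {10}, so Bob = 10. Remove 10 from Kira.
So Kira = 9.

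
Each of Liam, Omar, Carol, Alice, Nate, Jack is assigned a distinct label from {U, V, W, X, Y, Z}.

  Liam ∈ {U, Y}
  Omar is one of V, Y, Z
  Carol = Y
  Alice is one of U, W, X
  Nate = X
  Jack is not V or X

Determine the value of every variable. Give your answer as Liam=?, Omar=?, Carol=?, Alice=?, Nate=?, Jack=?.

Carol has just one choice, so Carol = Y. Eliminate Y elsewhere: Liam, Omar, Jack.
Nate has just one choice, so Nate = X. Eliminate X elsewhere: Alice.
That leaves Liam = U. Eliminate U elsewhere: Alice, Jack.
Alice has just one choice, so Alice = W. Eliminate W elsewhere: Jack.
Jack has just one choice, so Jack = Z. Eliminate Z elsewhere: Omar.
Omar's domain is down to {V}, so Omar = V.

Liam=U, Omar=V, Carol=Y, Alice=W, Nate=X, Jack=Z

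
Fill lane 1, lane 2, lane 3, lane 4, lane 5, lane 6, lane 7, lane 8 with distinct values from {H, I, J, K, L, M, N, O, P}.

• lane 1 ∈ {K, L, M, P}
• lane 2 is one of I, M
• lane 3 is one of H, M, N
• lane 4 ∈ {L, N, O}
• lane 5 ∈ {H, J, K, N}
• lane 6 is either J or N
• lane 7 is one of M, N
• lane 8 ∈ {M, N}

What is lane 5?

lane 7 and lane 8 share exactly the 2 values {M, N}; by pigeonhole those values go to them, so strike M, N from lane 1, lane 2, lane 3, lane 4, lane 5, lane 6.
lane 2's domain is down to {I}, so lane 2 = I.
lane 3 has just one choice, so lane 3 = H. So lane 5 can't be H.
lane 6 has just one choice, so lane 6 = J. Eliminate J elsewhere: lane 5.
So lane 5 = K.

K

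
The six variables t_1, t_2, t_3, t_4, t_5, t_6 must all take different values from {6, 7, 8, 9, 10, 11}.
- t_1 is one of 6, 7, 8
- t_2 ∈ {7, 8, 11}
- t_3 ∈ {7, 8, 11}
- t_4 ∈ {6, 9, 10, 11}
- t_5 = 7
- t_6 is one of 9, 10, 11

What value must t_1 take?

t_5's domain is down to {7}, so t_5 = 7. Eliminate 7 elsewhere: t_1, t_2, t_3.
The 2 variables t_2 and t_3 are confined to {8, 11}, which locks those values in; drop them from t_1, t_4, t_6.
So t_1 = 6.

6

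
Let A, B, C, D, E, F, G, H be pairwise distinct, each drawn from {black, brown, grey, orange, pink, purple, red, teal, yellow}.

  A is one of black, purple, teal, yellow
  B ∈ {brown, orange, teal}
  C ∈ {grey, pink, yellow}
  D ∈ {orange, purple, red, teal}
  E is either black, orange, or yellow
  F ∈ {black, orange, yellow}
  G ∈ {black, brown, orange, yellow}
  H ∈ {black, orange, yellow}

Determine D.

red

The 3 variables E, F, H are confined to {black, orange, yellow}, which locks those values in; drop them from A, B, C, D, G.
G's domain is down to {brown}, so G = brown. So B can't be brown.
B has just one choice, so B = teal. Eliminate teal elsewhere: A, D.
A must be purple (only option left). Remove purple from D.
So D = red.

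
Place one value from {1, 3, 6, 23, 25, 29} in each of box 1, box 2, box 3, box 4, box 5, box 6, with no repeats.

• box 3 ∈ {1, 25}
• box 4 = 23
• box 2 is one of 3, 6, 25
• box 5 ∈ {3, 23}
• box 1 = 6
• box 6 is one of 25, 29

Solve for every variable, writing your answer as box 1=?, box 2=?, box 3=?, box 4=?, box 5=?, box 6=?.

box 1 must be 6 (only option left). Eliminate 6 elsewhere: box 2.
box 4's domain is down to {23}, so box 4 = 23. So box 5 can't be 23.
That leaves box 5 = 3. Eliminate 3 elsewhere: box 2.
box 2 must be 25 (only option left). Remove 25 from box 3, box 6.
box 3's domain is down to {1}, so box 3 = 1.
box 6's domain is down to {29}, so box 6 = 29.

box 1=6, box 2=25, box 3=1, box 4=23, box 5=3, box 6=29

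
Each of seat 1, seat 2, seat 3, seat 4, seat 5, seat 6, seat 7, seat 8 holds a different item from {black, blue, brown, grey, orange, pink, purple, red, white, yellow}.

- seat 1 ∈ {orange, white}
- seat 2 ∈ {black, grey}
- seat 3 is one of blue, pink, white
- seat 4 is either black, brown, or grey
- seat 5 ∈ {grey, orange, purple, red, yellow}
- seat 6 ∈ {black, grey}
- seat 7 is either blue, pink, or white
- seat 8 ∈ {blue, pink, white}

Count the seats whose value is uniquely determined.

2

seat 2 and seat 6 share exactly the 2 values {black, grey}; by pigeonhole those values go to them, so strike black, grey from seat 4, seat 5.
seat 4's domain is down to {brown}, so seat 4 = brown.
seat 3, seat 7, seat 8 share exactly the 3 values {blue, pink, white}; by pigeonhole those values go to them, so strike blue, pink, white from seat 1.
seat 1 must be orange (only option left). Strike orange from seat 5.
Determined: seat 1=orange, seat 4=brown. The other seats each still have more than one consistent value. That makes 2.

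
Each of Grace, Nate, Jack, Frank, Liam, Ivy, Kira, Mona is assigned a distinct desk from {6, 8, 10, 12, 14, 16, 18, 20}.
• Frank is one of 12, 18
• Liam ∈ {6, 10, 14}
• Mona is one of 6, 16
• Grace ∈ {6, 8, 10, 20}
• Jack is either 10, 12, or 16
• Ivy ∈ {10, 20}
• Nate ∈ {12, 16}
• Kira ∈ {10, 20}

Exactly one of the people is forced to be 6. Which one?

Mona

The 8 variables draw from only 8 values {6, 8, 10, 12, 14, 16, 18, 20}, so each is used; only Grace can be 8, hence Grace = 8.
Among the 7 still-open variables, 14 fits only Liam (and all 7 values in {6, 10, 12, 14, 16, 18, 20} must be used), so Liam = 14.
Among the 6 still-open variables, 6 fits only Mona (and all 6 values in {6, 10, 12, 16, 18, 20} must be used), so Mona = 6.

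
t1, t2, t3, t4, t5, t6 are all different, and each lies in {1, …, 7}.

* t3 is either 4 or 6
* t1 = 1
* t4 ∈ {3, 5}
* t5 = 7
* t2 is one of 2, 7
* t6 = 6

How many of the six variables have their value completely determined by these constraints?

t1's domain is down to {1}, so t1 = 1.
t5 must be 7 (only option left). Eliminate 7 elsewhere: t2.
t6 has just one choice, so t6 = 6. Remove 6 from t3.
t2's domain is down to {2}, so t2 = 2.
t3's domain is down to {4}, so t3 = 4.
Determined: t1=1, t2=2, t3=4, t5=7, t6=6. The other variables each still have more than one consistent value. That makes 5.

5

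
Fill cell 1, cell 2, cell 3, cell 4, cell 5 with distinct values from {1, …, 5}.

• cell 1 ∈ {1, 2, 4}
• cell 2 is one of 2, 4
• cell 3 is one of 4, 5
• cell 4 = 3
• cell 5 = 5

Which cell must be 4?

cell 3

cell 4 must be 3 (only option left).
cell 5's domain is down to {5}, so cell 5 = 5. So cell 3 can't be 5.
So 4 goes to cell 3.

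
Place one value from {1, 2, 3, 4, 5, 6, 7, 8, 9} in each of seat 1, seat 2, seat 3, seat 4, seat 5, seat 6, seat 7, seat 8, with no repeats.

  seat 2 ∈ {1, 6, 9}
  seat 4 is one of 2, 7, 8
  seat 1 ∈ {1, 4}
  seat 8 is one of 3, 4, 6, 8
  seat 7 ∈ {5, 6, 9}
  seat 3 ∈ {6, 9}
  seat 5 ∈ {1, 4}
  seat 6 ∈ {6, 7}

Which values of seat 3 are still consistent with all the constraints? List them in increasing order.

6, 9

The 2 variables seat 1 and seat 5 are confined to {1, 4}, which locks those values in; drop them from seat 2, seat 8.
The 2 variables seat 2 and seat 3 are confined to {6, 9}, which locks those values in; drop them from seat 6, seat 7, seat 8.
That leaves seat 6 = 7. Eliminate 7 elsewhere: seat 4.
seat 7 must be 5 (only option left).
No further eliminations apply; seat 3 can still be any of 6, 9.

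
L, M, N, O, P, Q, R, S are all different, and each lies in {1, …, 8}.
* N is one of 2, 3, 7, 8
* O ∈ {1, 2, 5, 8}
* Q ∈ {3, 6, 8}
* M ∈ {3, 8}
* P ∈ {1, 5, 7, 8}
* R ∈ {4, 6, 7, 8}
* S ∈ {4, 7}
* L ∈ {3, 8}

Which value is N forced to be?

2

The 2 variables L and M are confined to {3, 8}, which locks those values in; drop them from N, O, P, Q, R.
That leaves Q = 6. So R can't be 6.
R and S between them cover only {4, 7} — a naked pair. Remove those values from N, P.
So N = 2.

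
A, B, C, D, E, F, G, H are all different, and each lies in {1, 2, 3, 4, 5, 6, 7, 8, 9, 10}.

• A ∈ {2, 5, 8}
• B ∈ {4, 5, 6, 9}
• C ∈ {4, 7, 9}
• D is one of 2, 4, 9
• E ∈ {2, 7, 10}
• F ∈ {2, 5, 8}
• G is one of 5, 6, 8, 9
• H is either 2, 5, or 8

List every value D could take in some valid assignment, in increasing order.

The 8 variables together cover exactly {2, 4, 5, 6, 7, 8, 9, 10} — 8 values for 8 variables — and 10 appears only in E's list, so E = 10.
Among the 7 still-open variables, 7 fits only C (and all 7 values in {2, 4, 5, 6, 7, 8, 9} must be used), so C = 7.
The 3 variables A, F, H are confined to {2, 5, 8}, which locks those values in; drop them from B, D, G.
No further eliminations apply; D can still be any of 4, 9.

4, 9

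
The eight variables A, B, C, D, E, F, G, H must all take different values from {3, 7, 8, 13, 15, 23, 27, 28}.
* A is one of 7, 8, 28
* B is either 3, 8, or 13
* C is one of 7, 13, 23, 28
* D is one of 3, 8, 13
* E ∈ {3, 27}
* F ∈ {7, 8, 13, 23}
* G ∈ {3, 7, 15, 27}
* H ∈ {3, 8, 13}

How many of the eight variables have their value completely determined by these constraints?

Among the 8 variables, 15 fits only G (and all 8 values in {3, 7, 8, 13, 15, 23, 27, 28} must be used), so G = 15.
Among the 7 still-open variables, 27 fits only E (and all 7 values in {3, 7, 8, 13, 23, 27, 28} must be used), so E = 27.
The 3 variables B, D, H are confined to {3, 8, 13}, which locks those values in; drop them from A, C, F.
Determined: E=27, G=15. The other variables each still have more than one consistent value. That makes 2.

2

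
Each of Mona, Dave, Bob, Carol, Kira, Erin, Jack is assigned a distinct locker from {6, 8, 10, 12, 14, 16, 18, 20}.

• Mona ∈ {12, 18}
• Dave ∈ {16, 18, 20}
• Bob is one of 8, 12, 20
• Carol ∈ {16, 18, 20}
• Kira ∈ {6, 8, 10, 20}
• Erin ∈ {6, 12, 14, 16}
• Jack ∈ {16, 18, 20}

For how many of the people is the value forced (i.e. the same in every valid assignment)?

2

Dave, Carol, Jack share exactly the 3 values {16, 18, 20}; by pigeonhole those values go to them, so strike 16, 18, 20 from Mona, Bob, Kira, Erin.
Mona's domain is down to {12}, so Mona = 12. Remove 12 from Bob, Erin.
Bob must be 8 (only option left). Strike 8 from Kira.
Determined: Mona=12, Bob=8. The other people each still have more than one consistent value. That makes 2.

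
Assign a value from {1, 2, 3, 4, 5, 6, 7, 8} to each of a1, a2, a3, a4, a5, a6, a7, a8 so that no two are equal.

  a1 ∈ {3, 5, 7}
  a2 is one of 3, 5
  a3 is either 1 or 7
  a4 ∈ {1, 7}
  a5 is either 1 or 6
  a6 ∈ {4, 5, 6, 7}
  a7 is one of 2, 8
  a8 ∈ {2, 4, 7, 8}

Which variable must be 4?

The 2 variables a3 and a4 are confined to {1, 7}, which locks those values in; drop them from a1, a5, a6, a8.
a5 has just one choice, so a5 = 6. Remove 6 from a6.
a1 and a2 between them cover only {3, 5} — a naked pair. Remove those values from a6.
So 4 goes to a6.

a6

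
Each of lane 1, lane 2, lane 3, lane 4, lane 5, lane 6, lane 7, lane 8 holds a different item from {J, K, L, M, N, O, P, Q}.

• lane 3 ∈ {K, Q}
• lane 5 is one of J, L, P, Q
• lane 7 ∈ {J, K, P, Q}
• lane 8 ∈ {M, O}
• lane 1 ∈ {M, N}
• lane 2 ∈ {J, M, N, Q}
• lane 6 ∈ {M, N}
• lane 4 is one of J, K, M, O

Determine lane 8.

O

The 8 variables together cover exactly {J, K, L, M, N, O, P, Q} — 8 values for 8 variables — and L appears only in lane 5's list, so lane 5 = L.
The 7 still-open variables draw from only 7 values {J, K, M, N, O, P, Q}, so each is used; only lane 7 can be P, hence lane 7 = P.
lane 1 and lane 6 share exactly the 2 values {M, N}; by pigeonhole those values go to them, so strike M, N from lane 2, lane 4, lane 8.
So lane 8 = O.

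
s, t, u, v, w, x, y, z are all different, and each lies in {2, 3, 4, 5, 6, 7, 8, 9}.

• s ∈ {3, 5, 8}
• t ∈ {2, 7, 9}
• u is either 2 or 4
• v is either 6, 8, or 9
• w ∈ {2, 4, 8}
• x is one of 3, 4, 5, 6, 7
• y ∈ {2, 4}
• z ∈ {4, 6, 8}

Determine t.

7

u and y between them cover only {2, 4} — a naked pair. Remove those values from t, w, x, z.
w has just one choice, so w = 8. Strike 8 from s, v, z.
z must be 6 (only option left). Strike 6 from v, x.
v's domain is down to {9}, so v = 9. Strike 9 from t.
So t = 7.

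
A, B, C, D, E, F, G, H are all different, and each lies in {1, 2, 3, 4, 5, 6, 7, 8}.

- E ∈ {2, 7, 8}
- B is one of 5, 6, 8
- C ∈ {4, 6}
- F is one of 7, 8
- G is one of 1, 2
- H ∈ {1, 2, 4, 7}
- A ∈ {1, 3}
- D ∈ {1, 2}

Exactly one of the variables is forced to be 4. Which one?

H

Among the 8 variables, 3 fits only A (and all 8 values in {1, 2, 3, 4, 5, 6, 7, 8} must be used), so A = 3.
Among the 7 still-open variables, 5 fits only B (and all 7 values in {1, 2, 4, 5, 6, 7, 8} must be used), so B = 5.
The 6 still-open variables draw from only 6 values {1, 2, 4, 6, 7, 8}, so each is used; only C can be 6, hence C = 6.
The 5 still-open variables draw from only 5 values {1, 2, 4, 7, 8}, so each is used; only H can be 4, hence H = 4.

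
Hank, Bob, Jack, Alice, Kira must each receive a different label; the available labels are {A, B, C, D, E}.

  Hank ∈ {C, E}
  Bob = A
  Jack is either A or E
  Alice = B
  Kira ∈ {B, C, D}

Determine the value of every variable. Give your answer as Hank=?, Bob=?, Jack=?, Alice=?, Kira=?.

Hank=C, Bob=A, Jack=E, Alice=B, Kira=D

Bob's domain is down to {A}, so Bob = A. Eliminate A elsewhere: Jack.
Jack must be E (only option left). Strike E from Hank.
Alice has just one choice, so Alice = B. So Kira can't be B.
Hank's domain is down to {C}, so Hank = C. So Kira can't be C.
Kira has just one choice, so Kira = D.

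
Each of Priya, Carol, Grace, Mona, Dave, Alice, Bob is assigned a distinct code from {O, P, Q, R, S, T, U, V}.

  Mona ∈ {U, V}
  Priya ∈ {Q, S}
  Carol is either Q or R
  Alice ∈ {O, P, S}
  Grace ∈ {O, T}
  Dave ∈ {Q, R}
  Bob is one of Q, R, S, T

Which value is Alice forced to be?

The 2 variables Carol and Dave are confined to {Q, R}, which locks those values in; drop them from Priya, Bob.
Priya must be S (only option left). Eliminate S elsewhere: Alice, Bob.
Bob must be T (only option left). Eliminate T elsewhere: Grace.
Grace has just one choice, so Grace = O. Strike O from Alice.
So Alice = P.

P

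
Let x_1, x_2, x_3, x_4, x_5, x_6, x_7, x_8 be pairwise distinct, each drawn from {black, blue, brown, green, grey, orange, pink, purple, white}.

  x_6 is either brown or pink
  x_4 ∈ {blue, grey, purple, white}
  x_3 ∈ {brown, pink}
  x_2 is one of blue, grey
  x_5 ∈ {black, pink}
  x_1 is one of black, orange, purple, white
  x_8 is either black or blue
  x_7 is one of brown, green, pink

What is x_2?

grey

x_3 and x_6 between them cover only {brown, pink} — a naked pair. Remove those values from x_5, x_7.
x_5 must be black (only option left). So x_1, x_8 can't be black.
x_7 must be green (only option left).
x_8 must be blue (only option left). Strike blue from x_2, x_4.
So x_2 = grey.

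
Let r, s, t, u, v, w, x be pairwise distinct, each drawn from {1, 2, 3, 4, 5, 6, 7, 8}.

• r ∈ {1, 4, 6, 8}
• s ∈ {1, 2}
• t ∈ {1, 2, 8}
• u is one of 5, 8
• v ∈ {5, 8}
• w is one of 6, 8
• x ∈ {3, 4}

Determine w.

6

The 7 variables draw from only 7 values {1, 2, 3, 4, 5, 6, 8}, so each is used; only x can be 3, hence x = 3.
The 6 still-open variables together cover exactly {1, 2, 4, 5, 6, 8} — 6 values for 6 variables — and 4 appears only in r's list, so r = 4.
Among the 5 still-open variables, 6 fits only w (and all 5 values in {1, 2, 5, 6, 8} must be used), so w = 6.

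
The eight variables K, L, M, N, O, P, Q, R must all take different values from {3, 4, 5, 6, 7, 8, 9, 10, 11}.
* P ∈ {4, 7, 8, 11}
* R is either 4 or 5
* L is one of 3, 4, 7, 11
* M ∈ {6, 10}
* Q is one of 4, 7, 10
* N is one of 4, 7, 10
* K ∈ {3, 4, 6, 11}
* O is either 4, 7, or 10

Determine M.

Among the 8 variables, 5 fits only R (and all 8 values in {3, 4, 5, 6, 7, 8, 10, 11} must be used), so R = 5.
The 7 still-open variables together cover exactly {3, 4, 6, 7, 8, 10, 11} — 7 values for 7 variables — and 8 appears only in P's list, so P = 8.
N, O, Q share exactly the 3 values {4, 7, 10}; by pigeonhole those values go to them, so strike 4, 7, 10 from K, L, M.
So M = 6.

6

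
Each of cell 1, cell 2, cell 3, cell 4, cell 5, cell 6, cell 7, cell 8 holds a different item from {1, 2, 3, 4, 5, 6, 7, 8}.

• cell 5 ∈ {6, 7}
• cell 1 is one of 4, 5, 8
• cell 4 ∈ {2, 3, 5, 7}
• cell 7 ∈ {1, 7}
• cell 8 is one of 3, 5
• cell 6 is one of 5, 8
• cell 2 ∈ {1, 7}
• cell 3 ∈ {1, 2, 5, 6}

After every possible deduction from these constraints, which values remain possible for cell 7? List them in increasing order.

Among the 8 variables, 4 fits only cell 1 (and all 8 values in {1, 2, 3, 4, 5, 6, 7, 8} must be used), so cell 1 = 4.
Among the 7 still-open variables, 8 fits only cell 6 (and all 7 values in {1, 2, 3, 5, 6, 7, 8} must be used), so cell 6 = 8.
The 2 variables cell 2 and cell 7 are confined to {1, 7}, which locks those values in; drop them from cell 3, cell 4, cell 5.
cell 5 must be 6 (only option left). Eliminate 6 elsewhere: cell 3.
No further eliminations apply; cell 7 can still be any of 1, 7.

1, 7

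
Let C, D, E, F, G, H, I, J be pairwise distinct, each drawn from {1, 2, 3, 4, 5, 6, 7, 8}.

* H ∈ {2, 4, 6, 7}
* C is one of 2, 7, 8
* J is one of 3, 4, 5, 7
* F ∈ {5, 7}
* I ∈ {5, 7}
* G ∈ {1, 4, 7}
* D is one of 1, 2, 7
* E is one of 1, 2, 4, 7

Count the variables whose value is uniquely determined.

The 8 variables together cover exactly {1, 2, 3, 4, 5, 6, 7, 8} — 8 values for 8 variables — and 3 appears only in J's list, so J = 3.
Among the 7 still-open variables, 6 fits only H (and all 7 values in {1, 2, 4, 5, 6, 7, 8} must be used), so H = 6.
Among the 6 still-open variables, 8 fits only C (and all 6 values in {1, 2, 4, 5, 7, 8} must be used), so C = 8.
The 2 variables F and I are confined to {5, 7}, which locks those values in; drop them from D, E, G.
Determined: C=8, H=6, J=3. The other variables each still have more than one consistent value. That makes 3.

3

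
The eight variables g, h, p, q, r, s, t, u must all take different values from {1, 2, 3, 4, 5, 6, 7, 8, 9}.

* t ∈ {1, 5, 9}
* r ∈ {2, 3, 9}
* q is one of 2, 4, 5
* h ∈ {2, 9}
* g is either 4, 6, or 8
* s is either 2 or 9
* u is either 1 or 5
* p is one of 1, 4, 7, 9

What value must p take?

The 2 variables h and s are confined to {2, 9}, which locks those values in; drop them from p, q, r, t.
That leaves r = 3.
The 2 variables t and u are confined to {1, 5}, which locks those values in; drop them from p, q.
q's domain is down to {4}, so q = 4. So g, p can't be 4.
So p = 7.

7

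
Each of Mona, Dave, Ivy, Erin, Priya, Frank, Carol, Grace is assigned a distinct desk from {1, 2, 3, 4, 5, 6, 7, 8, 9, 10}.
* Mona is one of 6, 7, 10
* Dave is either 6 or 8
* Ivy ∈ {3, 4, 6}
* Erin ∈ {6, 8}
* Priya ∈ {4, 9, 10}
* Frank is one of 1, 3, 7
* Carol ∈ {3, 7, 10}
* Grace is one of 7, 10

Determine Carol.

The 8 variables together cover exactly {1, 3, 4, 6, 7, 8, 9, 10} — 8 values for 8 variables — and 1 appears only in Frank's list, so Frank = 1.
The 7 still-open variables draw from only 7 values {3, 4, 6, 7, 8, 9, 10}, so each is used; only Priya can be 9, hence Priya = 9.
Among the 6 still-open variables, 4 fits only Ivy (and all 6 values in {3, 4, 6, 7, 8, 10} must be used), so Ivy = 4.
The 5 still-open variables together cover exactly {3, 6, 7, 8, 10} — 5 values for 5 variables — and 3 appears only in Carol's list, so Carol = 3.

3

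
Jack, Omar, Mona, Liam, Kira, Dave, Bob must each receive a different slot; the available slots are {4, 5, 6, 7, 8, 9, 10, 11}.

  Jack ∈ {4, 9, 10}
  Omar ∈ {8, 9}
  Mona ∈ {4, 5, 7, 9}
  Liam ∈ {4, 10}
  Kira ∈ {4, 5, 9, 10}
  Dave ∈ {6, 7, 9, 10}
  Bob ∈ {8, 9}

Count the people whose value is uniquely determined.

3

Among the 7 variables, 6 fits only Dave (and all 7 values in {4, 5, 6, 7, 8, 9, 10} must be used), so Dave = 6.
The 6 still-open variables together cover exactly {4, 5, 7, 8, 9, 10} — 6 values for 6 variables — and 7 appears only in Mona's list, so Mona = 7.
The 5 still-open variables draw from only 5 values {4, 5, 8, 9, 10}, so each is used; only Kira can be 5, hence Kira = 5.
The 2 variables Omar and Bob are confined to {8, 9}, which locks those values in; drop them from Jack.
Determined: Mona=7, Kira=5, Dave=6. The other people each still have more than one consistent value. That makes 3.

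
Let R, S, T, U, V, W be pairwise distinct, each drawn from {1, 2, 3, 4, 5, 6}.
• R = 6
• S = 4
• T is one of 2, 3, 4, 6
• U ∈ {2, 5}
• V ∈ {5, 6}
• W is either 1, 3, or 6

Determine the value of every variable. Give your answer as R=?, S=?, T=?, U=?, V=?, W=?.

R has just one choice, so R = 6. Eliminate 6 elsewhere: T, V, W.
S must be 4 (only option left). Eliminate 4 elsewhere: T.
V has just one choice, so V = 5. Strike 5 from U.
U must be 2 (only option left). Strike 2 from T.
T has just one choice, so T = 3. Remove 3 from W.
W must be 1 (only option left).

R=6, S=4, T=3, U=2, V=5, W=1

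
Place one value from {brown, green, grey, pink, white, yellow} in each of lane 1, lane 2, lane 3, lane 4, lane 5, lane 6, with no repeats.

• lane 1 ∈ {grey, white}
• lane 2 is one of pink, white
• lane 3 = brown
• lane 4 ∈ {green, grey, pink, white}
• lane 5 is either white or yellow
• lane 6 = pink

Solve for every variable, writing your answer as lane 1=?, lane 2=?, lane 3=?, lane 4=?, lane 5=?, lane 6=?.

lane 1=grey, lane 2=white, lane 3=brown, lane 4=green, lane 5=yellow, lane 6=pink

lane 3 has just one choice, so lane 3 = brown.
That leaves lane 6 = pink. Strike pink from lane 2, lane 4.
lane 2's domain is down to {white}, so lane 2 = white. So lane 1, lane 4, lane 5 can't be white.
That leaves lane 5 = yellow.
That leaves lane 1 = grey. Eliminate grey elsewhere: lane 4.
lane 4 must be green (only option left).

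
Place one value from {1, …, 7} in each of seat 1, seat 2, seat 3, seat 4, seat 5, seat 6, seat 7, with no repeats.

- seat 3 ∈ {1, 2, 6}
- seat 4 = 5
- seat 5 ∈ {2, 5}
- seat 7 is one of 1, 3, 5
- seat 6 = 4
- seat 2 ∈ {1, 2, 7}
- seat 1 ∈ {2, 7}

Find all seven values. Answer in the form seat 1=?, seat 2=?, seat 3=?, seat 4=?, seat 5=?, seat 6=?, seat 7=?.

seat 4's domain is down to {5}, so seat 4 = 5. Eliminate 5 elsewhere: seat 5, seat 7.
seat 5's domain is down to {2}, so seat 5 = 2. Strike 2 from seat 1, seat 2, seat 3.
That leaves seat 6 = 4.
seat 1 has just one choice, so seat 1 = 7. So seat 2 can't be 7.
seat 2 has just one choice, so seat 2 = 1. Eliminate 1 elsewhere: seat 3, seat 7.
seat 3 has just one choice, so seat 3 = 6.
seat 7 has just one choice, so seat 7 = 3.

seat 1=7, seat 2=1, seat 3=6, seat 4=5, seat 5=2, seat 6=4, seat 7=3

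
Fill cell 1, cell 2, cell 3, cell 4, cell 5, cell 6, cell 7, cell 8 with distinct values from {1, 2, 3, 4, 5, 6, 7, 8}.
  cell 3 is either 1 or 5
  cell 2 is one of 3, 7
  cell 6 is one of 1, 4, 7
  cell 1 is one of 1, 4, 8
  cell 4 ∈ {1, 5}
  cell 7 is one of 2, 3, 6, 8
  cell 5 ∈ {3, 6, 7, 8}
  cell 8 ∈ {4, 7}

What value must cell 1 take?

8

Among the 8 variables, 2 fits only cell 7 (and all 8 values in {1, 2, 3, 4, 5, 6, 7, 8} must be used), so cell 7 = 2.
Among the 7 still-open variables, 6 fits only cell 5 (and all 7 values in {1, 3, 4, 5, 6, 7, 8} must be used), so cell 5 = 6.
Among the 6 still-open variables, 3 fits only cell 2 (and all 6 values in {1, 3, 4, 5, 7, 8} must be used), so cell 2 = 3.
The 5 still-open variables draw from only 5 values {1, 4, 5, 7, 8}, so each is used; only cell 1 can be 8, hence cell 1 = 8.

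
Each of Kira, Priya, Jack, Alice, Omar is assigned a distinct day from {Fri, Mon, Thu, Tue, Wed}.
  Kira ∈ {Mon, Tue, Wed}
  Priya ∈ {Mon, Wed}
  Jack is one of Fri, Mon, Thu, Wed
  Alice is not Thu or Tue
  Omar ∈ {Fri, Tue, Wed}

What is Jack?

Thu

The 5 variables together cover exactly {Fri, Mon, Thu, Tue, Wed} — 5 values for 5 variables — and Thu appears only in Jack's list, so Jack = Thu.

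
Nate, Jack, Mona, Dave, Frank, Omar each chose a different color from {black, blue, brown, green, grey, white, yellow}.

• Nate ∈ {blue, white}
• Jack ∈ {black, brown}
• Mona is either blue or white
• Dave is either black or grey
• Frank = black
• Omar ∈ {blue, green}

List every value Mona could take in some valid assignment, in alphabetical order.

Frank must be black (only option left). Eliminate black elsewhere: Jack, Dave.
Jack's domain is down to {brown}, so Jack = brown.
Dave must be grey (only option left).
Among the 3 still-open variables, green fits only Omar (and all 3 values in {blue, green, white} must be used), so Omar = green.
No further eliminations apply; Mona can still be any of blue, white.

blue, white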